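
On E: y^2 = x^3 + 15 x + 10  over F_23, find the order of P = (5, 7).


Compute successive multiples of P until we hit O:
  1P = (5, 7)
  2P = (21, 15)
  3P = (3, 17)
  4P = (17, 7)
  5P = (1, 16)
  6P = (12, 3)
  7P = (19, 1)
  8P = (2, 18)
  ... (continuing to 18P)
  18P = O

ord(P) = 18


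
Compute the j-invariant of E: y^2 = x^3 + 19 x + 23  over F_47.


Delta = -16(4 a^3 + 27 b^2) mod 47 = 37
-1728 * (4 a)^3 = -1728 * (4*19)^3 mod 47 = 3
j = 3 * 37^(-1) mod 47 = 42

j = 42 (mod 47)


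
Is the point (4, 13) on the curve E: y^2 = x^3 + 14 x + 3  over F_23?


Check whether y^2 = x^3 + 14 x + 3 (mod 23) for (x, y) = (4, 13).
LHS: y^2 = 13^2 mod 23 = 8
RHS: x^3 + 14 x + 3 = 4^3 + 14*4 + 3 mod 23 = 8
LHS = RHS

Yes, on the curve


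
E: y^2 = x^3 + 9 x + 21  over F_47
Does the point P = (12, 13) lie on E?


Check whether y^2 = x^3 + 9 x + 21 (mod 47) for (x, y) = (12, 13).
LHS: y^2 = 13^2 mod 47 = 28
RHS: x^3 + 9 x + 21 = 12^3 + 9*12 + 21 mod 47 = 24
LHS != RHS

No, not on the curve


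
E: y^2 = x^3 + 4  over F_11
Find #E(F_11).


For each x in F_11, count y with y^2 = x^3 + 0 x + 4 mod 11:
  x = 0: RHS = 4, y in [2, 9]  -> 2 point(s)
  x = 1: RHS = 5, y in [4, 7]  -> 2 point(s)
  x = 2: RHS = 1, y in [1, 10]  -> 2 point(s)
  x = 3: RHS = 9, y in [3, 8]  -> 2 point(s)
  x = 6: RHS = 0, y in [0]  -> 1 point(s)
  x = 10: RHS = 3, y in [5, 6]  -> 2 point(s)
Affine points: 11. Add the point at infinity: total = 12.

#E(F_11) = 12


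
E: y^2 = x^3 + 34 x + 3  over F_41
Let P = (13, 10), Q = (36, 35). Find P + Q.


P != Q, so use the chord formula.
s = (y2 - y1) / (x2 - x1) = (25) / (23) mod 41 = 10
x3 = s^2 - x1 - x2 mod 41 = 10^2 - 13 - 36 = 10
y3 = s (x1 - x3) - y1 mod 41 = 10 * (13 - 10) - 10 = 20

P + Q = (10, 20)


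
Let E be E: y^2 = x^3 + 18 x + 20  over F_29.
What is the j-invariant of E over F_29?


Delta = -16(4 a^3 + 27 b^2) mod 29 = 22
-1728 * (4 a)^3 = -1728 * (4*18)^3 mod 29 = 13
j = 13 * 22^(-1) mod 29 = 23

j = 23 (mod 29)


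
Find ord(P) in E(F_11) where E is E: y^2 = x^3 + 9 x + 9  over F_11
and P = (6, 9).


Compute successive multiples of P until we hit O:
  1P = (6, 9)
  2P = (0, 8)
  3P = (9, 7)
  4P = (5, 5)
  5P = (5, 6)
  6P = (9, 4)
  7P = (0, 3)
  8P = (6, 2)
  ... (continuing to 9P)
  9P = O

ord(P) = 9


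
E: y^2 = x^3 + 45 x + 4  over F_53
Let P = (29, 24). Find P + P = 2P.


Doubling: s = (3 x1^2 + a) / (2 y1)
s = (3*29^2 + 45) / (2*24) mod 53 = 27
x3 = s^2 - 2 x1 mod 53 = 27^2 - 2*29 = 35
y3 = s (x1 - x3) - y1 mod 53 = 27 * (29 - 35) - 24 = 26

2P = (35, 26)


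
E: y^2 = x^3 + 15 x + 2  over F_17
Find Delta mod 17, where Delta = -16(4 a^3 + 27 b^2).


4 a^3 + 27 b^2 = 4*15^3 + 27*2^2 = 13500 + 108 = 13608
Delta = -16 * (13608) = -217728
Delta mod 17 = 8

Delta = 8 (mod 17)


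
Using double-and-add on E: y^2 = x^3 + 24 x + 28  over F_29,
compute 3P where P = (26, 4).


k = 3 = 11_2 (binary, LSB first: 11)
Double-and-add from P = (26, 4):
  bit 0 = 1: acc = O + (26, 4) = (26, 4)
  bit 1 = 1: acc = (26, 4) + (19, 8) = (8, 23)

3P = (8, 23)


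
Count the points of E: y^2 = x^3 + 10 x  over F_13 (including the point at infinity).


For each x in F_13, count y with y^2 = x^3 + 10 x + 0 mod 13:
  x = 0: RHS = 0, y in [0]  -> 1 point(s)
  x = 4: RHS = 0, y in [0]  -> 1 point(s)
  x = 6: RHS = 3, y in [4, 9]  -> 2 point(s)
  x = 7: RHS = 10, y in [6, 7]  -> 2 point(s)
  x = 9: RHS = 0, y in [0]  -> 1 point(s)
Affine points: 7. Add the point at infinity: total = 8.

#E(F_13) = 8


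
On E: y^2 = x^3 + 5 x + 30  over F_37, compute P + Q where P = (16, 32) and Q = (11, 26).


P != Q, so use the chord formula.
s = (y2 - y1) / (x2 - x1) = (31) / (32) mod 37 = 16
x3 = s^2 - x1 - x2 mod 37 = 16^2 - 16 - 11 = 7
y3 = s (x1 - x3) - y1 mod 37 = 16 * (16 - 7) - 32 = 1

P + Q = (7, 1)


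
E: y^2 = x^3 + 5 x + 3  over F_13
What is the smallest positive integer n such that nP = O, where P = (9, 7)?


Compute successive multiples of P until we hit O:
  1P = (9, 7)
  2P = (9, 6)
  3P = O

ord(P) = 3


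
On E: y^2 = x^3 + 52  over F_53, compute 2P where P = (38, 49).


Doubling: s = (3 x1^2 + a) / (2 y1)
s = (3*38^2 + 0) / (2*49) mod 53 = 15
x3 = s^2 - 2 x1 mod 53 = 15^2 - 2*38 = 43
y3 = s (x1 - x3) - y1 mod 53 = 15 * (38 - 43) - 49 = 35

2P = (43, 35)


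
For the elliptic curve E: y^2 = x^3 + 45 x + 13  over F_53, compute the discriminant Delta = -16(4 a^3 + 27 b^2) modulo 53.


4 a^3 + 27 b^2 = 4*45^3 + 27*13^2 = 364500 + 4563 = 369063
Delta = -16 * (369063) = -5905008
Delta mod 53 = 40

Delta = 40 (mod 53)


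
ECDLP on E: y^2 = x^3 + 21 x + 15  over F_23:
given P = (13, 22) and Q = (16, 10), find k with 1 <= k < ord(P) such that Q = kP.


Enumerate multiples of P until we hit Q = (16, 10):
  1P = (13, 22)
  2P = (3, 6)
  3P = (16, 10)
Match found at i = 3.

k = 3


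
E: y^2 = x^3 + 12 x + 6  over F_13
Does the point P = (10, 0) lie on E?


Check whether y^2 = x^3 + 12 x + 6 (mod 13) for (x, y) = (10, 0).
LHS: y^2 = 0^2 mod 13 = 0
RHS: x^3 + 12 x + 6 = 10^3 + 12*10 + 6 mod 13 = 8
LHS != RHS

No, not on the curve


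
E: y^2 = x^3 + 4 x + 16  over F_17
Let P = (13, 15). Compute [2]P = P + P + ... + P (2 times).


k = 2 = 10_2 (binary, LSB first: 01)
Double-and-add from P = (13, 15):
  bit 0 = 0: acc unchanged = O
  bit 1 = 1: acc = O + (7, 9) = (7, 9)

2P = (7, 9)


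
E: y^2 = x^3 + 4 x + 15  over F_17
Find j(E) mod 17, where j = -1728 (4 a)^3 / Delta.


Delta = -16(4 a^3 + 27 b^2) mod 17 = 7
-1728 * (4 a)^3 = -1728 * (4*4)^3 mod 17 = 11
j = 11 * 7^(-1) mod 17 = 4

j = 4 (mod 17)


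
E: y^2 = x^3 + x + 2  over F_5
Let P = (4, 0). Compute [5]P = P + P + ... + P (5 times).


k = 5 = 101_2 (binary, LSB first: 101)
Double-and-add from P = (4, 0):
  bit 0 = 1: acc = O + (4, 0) = (4, 0)
  bit 1 = 0: acc unchanged = (4, 0)
  bit 2 = 1: acc = (4, 0) + O = (4, 0)

5P = (4, 0)


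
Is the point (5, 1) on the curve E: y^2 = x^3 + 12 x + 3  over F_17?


Check whether y^2 = x^3 + 12 x + 3 (mod 17) for (x, y) = (5, 1).
LHS: y^2 = 1^2 mod 17 = 1
RHS: x^3 + 12 x + 3 = 5^3 + 12*5 + 3 mod 17 = 1
LHS = RHS

Yes, on the curve


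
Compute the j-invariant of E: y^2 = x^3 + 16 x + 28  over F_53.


Delta = -16(4 a^3 + 27 b^2) mod 53 = 29
-1728 * (4 a)^3 = -1728 * (4*16)^3 mod 53 = 20
j = 20 * 29^(-1) mod 53 = 8

j = 8 (mod 53)


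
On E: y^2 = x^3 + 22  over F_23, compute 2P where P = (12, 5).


Doubling: s = (3 x1^2 + a) / (2 y1)
s = (3*12^2 + 0) / (2*5) mod 23 = 11
x3 = s^2 - 2 x1 mod 23 = 11^2 - 2*12 = 5
y3 = s (x1 - x3) - y1 mod 23 = 11 * (12 - 5) - 5 = 3

2P = (5, 3)


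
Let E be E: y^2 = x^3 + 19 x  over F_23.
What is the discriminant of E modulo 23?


4 a^3 + 27 b^2 = 4*19^3 + 27*0^2 = 27436 + 0 = 27436
Delta = -16 * (27436) = -438976
Delta mod 23 = 2

Delta = 2 (mod 23)


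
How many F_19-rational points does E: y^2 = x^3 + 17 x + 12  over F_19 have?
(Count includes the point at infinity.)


For each x in F_19, count y with y^2 = x^3 + 17 x + 12 mod 19:
  x = 1: RHS = 11, y in [7, 12]  -> 2 point(s)
  x = 2: RHS = 16, y in [4, 15]  -> 2 point(s)
  x = 4: RHS = 11, y in [7, 12]  -> 2 point(s)
  x = 6: RHS = 7, y in [8, 11]  -> 2 point(s)
  x = 9: RHS = 1, y in [1, 18]  -> 2 point(s)
  x = 10: RHS = 4, y in [2, 17]  -> 2 point(s)
  x = 12: RHS = 6, y in [5, 14]  -> 2 point(s)
  x = 13: RHS = 17, y in [6, 13]  -> 2 point(s)
  x = 14: RHS = 11, y in [7, 12]  -> 2 point(s)
Affine points: 18. Add the point at infinity: total = 19.

#E(F_19) = 19


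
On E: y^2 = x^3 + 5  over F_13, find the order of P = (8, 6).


Compute successive multiples of P until we hit O:
  1P = (8, 6)
  2P = (6, 0)
  3P = (8, 7)
  4P = O

ord(P) = 4


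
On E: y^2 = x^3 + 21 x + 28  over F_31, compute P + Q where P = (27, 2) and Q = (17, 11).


P != Q, so use the chord formula.
s = (y2 - y1) / (x2 - x1) = (9) / (21) mod 31 = 27
x3 = s^2 - x1 - x2 mod 31 = 27^2 - 27 - 17 = 3
y3 = s (x1 - x3) - y1 mod 31 = 27 * (27 - 3) - 2 = 26

P + Q = (3, 26)


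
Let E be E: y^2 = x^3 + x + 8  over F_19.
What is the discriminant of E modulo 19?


4 a^3 + 27 b^2 = 4*1^3 + 27*8^2 = 4 + 1728 = 1732
Delta = -16 * (1732) = -27712
Delta mod 19 = 9

Delta = 9 (mod 19)


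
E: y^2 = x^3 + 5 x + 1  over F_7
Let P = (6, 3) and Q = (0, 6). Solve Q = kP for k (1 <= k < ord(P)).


Enumerate multiples of P until we hit Q = (0, 6):
  1P = (6, 3)
  2P = (3, 1)
  3P = (0, 1)
  4P = (5, 2)
  5P = (4, 6)
  6P = (1, 0)
  7P = (4, 1)
  8P = (5, 5)
  9P = (0, 6)
Match found at i = 9.

k = 9


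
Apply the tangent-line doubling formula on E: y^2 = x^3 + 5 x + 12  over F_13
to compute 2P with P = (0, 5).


Doubling: s = (3 x1^2 + a) / (2 y1)
s = (3*0^2 + 5) / (2*5) mod 13 = 7
x3 = s^2 - 2 x1 mod 13 = 7^2 - 2*0 = 10
y3 = s (x1 - x3) - y1 mod 13 = 7 * (0 - 10) - 5 = 3

2P = (10, 3)


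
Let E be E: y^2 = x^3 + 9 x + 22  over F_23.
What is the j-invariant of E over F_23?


Delta = -16(4 a^3 + 27 b^2) mod 23 = 16
-1728 * (4 a)^3 = -1728 * (4*9)^3 mod 23 = 10
j = 10 * 16^(-1) mod 23 = 15

j = 15 (mod 23)


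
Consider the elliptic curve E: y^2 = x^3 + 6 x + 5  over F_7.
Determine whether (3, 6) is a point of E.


Check whether y^2 = x^3 + 6 x + 5 (mod 7) for (x, y) = (3, 6).
LHS: y^2 = 6^2 mod 7 = 1
RHS: x^3 + 6 x + 5 = 3^3 + 6*3 + 5 mod 7 = 1
LHS = RHS

Yes, on the curve


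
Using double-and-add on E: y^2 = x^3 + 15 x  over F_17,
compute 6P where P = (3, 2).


k = 6 = 110_2 (binary, LSB first: 011)
Double-and-add from P = (3, 2):
  bit 0 = 0: acc unchanged = O
  bit 1 = 1: acc = O + (15, 8) = (15, 8)
  bit 2 = 1: acc = (15, 8) + (2, 15) = (2, 2)

6P = (2, 2)


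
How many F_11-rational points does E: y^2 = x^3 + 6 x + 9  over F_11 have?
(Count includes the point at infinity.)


For each x in F_11, count y with y^2 = x^3 + 6 x + 9 mod 11:
  x = 0: RHS = 9, y in [3, 8]  -> 2 point(s)
  x = 1: RHS = 5, y in [4, 7]  -> 2 point(s)
  x = 4: RHS = 9, y in [3, 8]  -> 2 point(s)
  x = 7: RHS = 9, y in [3, 8]  -> 2 point(s)
  x = 9: RHS = 0, y in [0]  -> 1 point(s)
Affine points: 9. Add the point at infinity: total = 10.

#E(F_11) = 10


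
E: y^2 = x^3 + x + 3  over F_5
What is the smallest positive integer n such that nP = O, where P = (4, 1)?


Compute successive multiples of P until we hit O:
  1P = (4, 1)
  2P = (1, 0)
  3P = (4, 4)
  4P = O

ord(P) = 4


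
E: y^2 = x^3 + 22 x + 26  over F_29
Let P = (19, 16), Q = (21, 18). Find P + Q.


P != Q, so use the chord formula.
s = (y2 - y1) / (x2 - x1) = (2) / (2) mod 29 = 1
x3 = s^2 - x1 - x2 mod 29 = 1^2 - 19 - 21 = 19
y3 = s (x1 - x3) - y1 mod 29 = 1 * (19 - 19) - 16 = 13

P + Q = (19, 13)


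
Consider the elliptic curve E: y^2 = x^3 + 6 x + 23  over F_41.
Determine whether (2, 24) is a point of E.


Check whether y^2 = x^3 + 6 x + 23 (mod 41) for (x, y) = (2, 24).
LHS: y^2 = 24^2 mod 41 = 2
RHS: x^3 + 6 x + 23 = 2^3 + 6*2 + 23 mod 41 = 2
LHS = RHS

Yes, on the curve


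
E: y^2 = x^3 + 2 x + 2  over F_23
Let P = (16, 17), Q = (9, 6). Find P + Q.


P != Q, so use the chord formula.
s = (y2 - y1) / (x2 - x1) = (12) / (16) mod 23 = 18
x3 = s^2 - x1 - x2 mod 23 = 18^2 - 16 - 9 = 0
y3 = s (x1 - x3) - y1 mod 23 = 18 * (16 - 0) - 17 = 18

P + Q = (0, 18)


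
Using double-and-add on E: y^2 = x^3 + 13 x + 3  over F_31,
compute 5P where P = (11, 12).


k = 5 = 101_2 (binary, LSB first: 101)
Double-and-add from P = (11, 12):
  bit 0 = 1: acc = O + (11, 12) = (11, 12)
  bit 1 = 0: acc unchanged = (11, 12)
  bit 2 = 1: acc = (11, 12) + (29, 0) = (19, 14)

5P = (19, 14)


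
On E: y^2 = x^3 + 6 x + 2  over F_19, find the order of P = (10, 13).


Compute successive multiples of P until we hit O:
  1P = (10, 13)
  2P = (8, 12)
  3P = (6, 8)
  4P = (1, 3)
  5P = (9, 5)
  6P = (7, 11)
  7P = (13, 4)
  8P = (5, 10)
  ... (continuing to 25P)
  25P = O

ord(P) = 25


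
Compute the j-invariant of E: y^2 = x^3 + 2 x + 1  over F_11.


Delta = -16(4 a^3 + 27 b^2) mod 11 = 2
-1728 * (4 a)^3 = -1728 * (4*2)^3 mod 11 = 5
j = 5 * 2^(-1) mod 11 = 8

j = 8 (mod 11)


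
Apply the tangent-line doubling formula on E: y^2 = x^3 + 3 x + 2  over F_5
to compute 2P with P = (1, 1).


Doubling: s = (3 x1^2 + a) / (2 y1)
s = (3*1^2 + 3) / (2*1) mod 5 = 3
x3 = s^2 - 2 x1 mod 5 = 3^2 - 2*1 = 2
y3 = s (x1 - x3) - y1 mod 5 = 3 * (1 - 2) - 1 = 1

2P = (2, 1)


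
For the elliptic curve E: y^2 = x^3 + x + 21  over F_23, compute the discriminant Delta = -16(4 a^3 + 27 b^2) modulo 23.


4 a^3 + 27 b^2 = 4*1^3 + 27*21^2 = 4 + 11907 = 11911
Delta = -16 * (11911) = -190576
Delta mod 23 = 2

Delta = 2 (mod 23)


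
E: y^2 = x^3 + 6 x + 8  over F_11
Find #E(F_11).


For each x in F_11, count y with y^2 = x^3 + 6 x + 8 mod 11:
  x = 1: RHS = 4, y in [2, 9]  -> 2 point(s)
  x = 3: RHS = 9, y in [3, 8]  -> 2 point(s)
  x = 5: RHS = 9, y in [3, 8]  -> 2 point(s)
  x = 10: RHS = 1, y in [1, 10]  -> 2 point(s)
Affine points: 8. Add the point at infinity: total = 9.

#E(F_11) = 9


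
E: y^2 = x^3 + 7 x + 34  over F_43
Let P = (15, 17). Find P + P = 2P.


Doubling: s = (3 x1^2 + a) / (2 y1)
s = (3*15^2 + 7) / (2*17) mod 43 = 15
x3 = s^2 - 2 x1 mod 43 = 15^2 - 2*15 = 23
y3 = s (x1 - x3) - y1 mod 43 = 15 * (15 - 23) - 17 = 35

2P = (23, 35)


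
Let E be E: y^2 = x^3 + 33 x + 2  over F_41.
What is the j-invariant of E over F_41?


Delta = -16(4 a^3 + 27 b^2) mod 41 = 3
-1728 * (4 a)^3 = -1728 * (4*33)^3 mod 41 = 13
j = 13 * 3^(-1) mod 41 = 18

j = 18 (mod 41)


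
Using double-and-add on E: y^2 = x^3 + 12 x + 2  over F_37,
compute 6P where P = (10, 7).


k = 6 = 110_2 (binary, LSB first: 011)
Double-and-add from P = (10, 7):
  bit 0 = 0: acc unchanged = O
  bit 1 = 1: acc = O + (10, 30) = (10, 30)
  bit 2 = 1: acc = (10, 30) + (10, 7) = O

6P = O


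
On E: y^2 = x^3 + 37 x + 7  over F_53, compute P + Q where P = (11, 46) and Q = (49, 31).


P != Q, so use the chord formula.
s = (y2 - y1) / (x2 - x1) = (38) / (38) mod 53 = 1
x3 = s^2 - x1 - x2 mod 53 = 1^2 - 11 - 49 = 47
y3 = s (x1 - x3) - y1 mod 53 = 1 * (11 - 47) - 46 = 24

P + Q = (47, 24)


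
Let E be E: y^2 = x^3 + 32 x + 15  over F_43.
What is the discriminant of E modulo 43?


4 a^3 + 27 b^2 = 4*32^3 + 27*15^2 = 131072 + 6075 = 137147
Delta = -16 * (137147) = -2194352
Delta mod 43 = 24

Delta = 24 (mod 43)


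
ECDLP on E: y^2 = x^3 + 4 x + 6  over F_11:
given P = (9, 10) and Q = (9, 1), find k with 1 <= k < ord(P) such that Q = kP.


Enumerate multiples of P until we hit Q = (9, 1):
  1P = (9, 10)
  2P = (2, 0)
  3P = (9, 1)
Match found at i = 3.

k = 3


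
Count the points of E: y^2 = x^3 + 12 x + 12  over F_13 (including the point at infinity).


For each x in F_13, count y with y^2 = x^3 + 12 x + 12 mod 13:
  x = 0: RHS = 12, y in [5, 8]  -> 2 point(s)
  x = 1: RHS = 12, y in [5, 8]  -> 2 point(s)
  x = 3: RHS = 10, y in [6, 7]  -> 2 point(s)
  x = 6: RHS = 1, y in [1, 12]  -> 2 point(s)
  x = 7: RHS = 10, y in [6, 7]  -> 2 point(s)
  x = 8: RHS = 9, y in [3, 10]  -> 2 point(s)
  x = 9: RHS = 4, y in [2, 11]  -> 2 point(s)
  x = 10: RHS = 1, y in [1, 12]  -> 2 point(s)
  x = 12: RHS = 12, y in [5, 8]  -> 2 point(s)
Affine points: 18. Add the point at infinity: total = 19.

#E(F_13) = 19


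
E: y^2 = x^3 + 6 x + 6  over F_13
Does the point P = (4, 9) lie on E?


Check whether y^2 = x^3 + 6 x + 6 (mod 13) for (x, y) = (4, 9).
LHS: y^2 = 9^2 mod 13 = 3
RHS: x^3 + 6 x + 6 = 4^3 + 6*4 + 6 mod 13 = 3
LHS = RHS

Yes, on the curve


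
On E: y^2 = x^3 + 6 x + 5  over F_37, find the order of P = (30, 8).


Compute successive multiples of P until we hit O:
  1P = (30, 8)
  2P = (18, 5)
  3P = (33, 19)
  4P = (8, 11)
  5P = (2, 5)
  6P = (1, 7)
  7P = (17, 32)
  8P = (28, 31)
  ... (continuing to 17P)
  17P = O

ord(P) = 17


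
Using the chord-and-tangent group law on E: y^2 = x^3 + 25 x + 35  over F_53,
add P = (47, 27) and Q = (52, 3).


P != Q, so use the chord formula.
s = (y2 - y1) / (x2 - x1) = (29) / (5) mod 53 = 27
x3 = s^2 - x1 - x2 mod 53 = 27^2 - 47 - 52 = 47
y3 = s (x1 - x3) - y1 mod 53 = 27 * (47 - 47) - 27 = 26

P + Q = (47, 26)


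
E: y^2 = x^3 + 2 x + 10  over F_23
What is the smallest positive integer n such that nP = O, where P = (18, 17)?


Compute successive multiples of P until we hit O:
  1P = (18, 17)
  2P = (13, 18)
  3P = (4, 17)
  4P = (1, 6)
  5P = (8, 3)
  6P = (10, 8)
  7P = (11, 11)
  8P = (6, 13)
  ... (continuing to 20P)
  20P = O

ord(P) = 20


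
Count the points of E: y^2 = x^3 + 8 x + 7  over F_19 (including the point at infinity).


For each x in F_19, count y with y^2 = x^3 + 8 x + 7 mod 19:
  x = 0: RHS = 7, y in [8, 11]  -> 2 point(s)
  x = 1: RHS = 16, y in [4, 15]  -> 2 point(s)
  x = 3: RHS = 1, y in [1, 18]  -> 2 point(s)
  x = 5: RHS = 1, y in [1, 18]  -> 2 point(s)
  x = 6: RHS = 5, y in [9, 10]  -> 2 point(s)
  x = 7: RHS = 7, y in [8, 11]  -> 2 point(s)
  x = 10: RHS = 4, y in [2, 17]  -> 2 point(s)
  x = 11: RHS = 1, y in [1, 18]  -> 2 point(s)
  x = 12: RHS = 7, y in [8, 11]  -> 2 point(s)
  x = 13: RHS = 9, y in [3, 16]  -> 2 point(s)
  x = 15: RHS = 6, y in [5, 14]  -> 2 point(s)
  x = 18: RHS = 17, y in [6, 13]  -> 2 point(s)
Affine points: 24. Add the point at infinity: total = 25.

#E(F_19) = 25


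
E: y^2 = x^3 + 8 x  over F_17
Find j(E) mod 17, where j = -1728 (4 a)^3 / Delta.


Delta = -16(4 a^3 + 27 b^2) mod 17 = 8
-1728 * (4 a)^3 = -1728 * (4*8)^3 mod 17 = 3
j = 3 * 8^(-1) mod 17 = 11

j = 11 (mod 17)


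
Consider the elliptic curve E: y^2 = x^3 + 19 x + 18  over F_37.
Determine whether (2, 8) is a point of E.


Check whether y^2 = x^3 + 19 x + 18 (mod 37) for (x, y) = (2, 8).
LHS: y^2 = 8^2 mod 37 = 27
RHS: x^3 + 19 x + 18 = 2^3 + 19*2 + 18 mod 37 = 27
LHS = RHS

Yes, on the curve


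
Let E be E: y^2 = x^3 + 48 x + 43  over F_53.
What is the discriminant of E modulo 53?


4 a^3 + 27 b^2 = 4*48^3 + 27*43^2 = 442368 + 49923 = 492291
Delta = -16 * (492291) = -7876656
Delta mod 53 = 45

Delta = 45 (mod 53)


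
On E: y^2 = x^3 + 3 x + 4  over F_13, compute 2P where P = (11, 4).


Doubling: s = (3 x1^2 + a) / (2 y1)
s = (3*11^2 + 3) / (2*4) mod 13 = 10
x3 = s^2 - 2 x1 mod 13 = 10^2 - 2*11 = 0
y3 = s (x1 - x3) - y1 mod 13 = 10 * (11 - 0) - 4 = 2

2P = (0, 2)


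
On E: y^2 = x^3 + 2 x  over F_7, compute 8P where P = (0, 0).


k = 8 = 1000_2 (binary, LSB first: 0001)
Double-and-add from P = (0, 0):
  bit 0 = 0: acc unchanged = O
  bit 1 = 0: acc unchanged = O
  bit 2 = 0: acc unchanged = O
  bit 3 = 1: acc = O + O = O

8P = O


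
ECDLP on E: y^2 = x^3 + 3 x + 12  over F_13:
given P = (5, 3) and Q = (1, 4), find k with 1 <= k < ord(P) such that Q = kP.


Enumerate multiples of P until we hit Q = (1, 4):
  1P = (5, 3)
  2P = (3, 10)
  3P = (1, 9)
  4P = (6, 5)
  5P = (6, 8)
  6P = (1, 4)
Match found at i = 6.

k = 6


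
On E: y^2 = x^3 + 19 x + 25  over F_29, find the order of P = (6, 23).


Compute successive multiples of P until we hit O:
  1P = (6, 23)
  2P = (12, 26)
  3P = (4, 7)
  4P = (25, 28)
  5P = (20, 13)
  6P = (26, 12)
  7P = (1, 25)
  8P = (21, 12)
  ... (continuing to 39P)
  39P = O

ord(P) = 39


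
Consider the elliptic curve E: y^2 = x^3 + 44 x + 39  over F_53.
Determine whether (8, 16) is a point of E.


Check whether y^2 = x^3 + 44 x + 39 (mod 53) for (x, y) = (8, 16).
LHS: y^2 = 16^2 mod 53 = 44
RHS: x^3 + 44 x + 39 = 8^3 + 44*8 + 39 mod 53 = 2
LHS != RHS

No, not on the curve


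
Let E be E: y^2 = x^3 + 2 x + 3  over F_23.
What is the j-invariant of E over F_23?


Delta = -16(4 a^3 + 27 b^2) mod 23 = 16
-1728 * (4 a)^3 = -1728 * (4*2)^3 mod 23 = 5
j = 5 * 16^(-1) mod 23 = 19

j = 19 (mod 23)


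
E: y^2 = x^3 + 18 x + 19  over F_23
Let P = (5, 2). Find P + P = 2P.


Doubling: s = (3 x1^2 + a) / (2 y1)
s = (3*5^2 + 18) / (2*2) mod 23 = 6
x3 = s^2 - 2 x1 mod 23 = 6^2 - 2*5 = 3
y3 = s (x1 - x3) - y1 mod 23 = 6 * (5 - 3) - 2 = 10

2P = (3, 10)


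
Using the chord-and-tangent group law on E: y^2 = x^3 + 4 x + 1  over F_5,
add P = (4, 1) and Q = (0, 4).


P != Q, so use the chord formula.
s = (y2 - y1) / (x2 - x1) = (3) / (1) mod 5 = 3
x3 = s^2 - x1 - x2 mod 5 = 3^2 - 4 - 0 = 0
y3 = s (x1 - x3) - y1 mod 5 = 3 * (4 - 0) - 1 = 1

P + Q = (0, 1)


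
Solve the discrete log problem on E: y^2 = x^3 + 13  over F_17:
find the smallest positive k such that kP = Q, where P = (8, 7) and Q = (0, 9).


Enumerate multiples of P until we hit Q = (0, 9):
  1P = (8, 7)
  2P = (0, 8)
  3P = (13, 0)
  4P = (0, 9)
Match found at i = 4.

k = 4


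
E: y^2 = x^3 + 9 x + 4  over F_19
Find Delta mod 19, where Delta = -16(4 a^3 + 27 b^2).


4 a^3 + 27 b^2 = 4*9^3 + 27*4^2 = 2916 + 432 = 3348
Delta = -16 * (3348) = -53568
Delta mod 19 = 12

Delta = 12 (mod 19)


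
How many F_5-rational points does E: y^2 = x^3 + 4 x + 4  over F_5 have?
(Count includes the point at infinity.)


For each x in F_5, count y with y^2 = x^3 + 4 x + 4 mod 5:
  x = 0: RHS = 4, y in [2, 3]  -> 2 point(s)
  x = 1: RHS = 4, y in [2, 3]  -> 2 point(s)
  x = 2: RHS = 0, y in [0]  -> 1 point(s)
  x = 4: RHS = 4, y in [2, 3]  -> 2 point(s)
Affine points: 7. Add the point at infinity: total = 8.

#E(F_5) = 8


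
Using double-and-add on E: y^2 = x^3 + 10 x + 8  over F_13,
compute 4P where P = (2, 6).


k = 4 = 100_2 (binary, LSB first: 001)
Double-and-add from P = (2, 6):
  bit 0 = 0: acc unchanged = O
  bit 1 = 0: acc unchanged = O
  bit 2 = 1: acc = O + (2, 7) = (2, 7)

4P = (2, 7)


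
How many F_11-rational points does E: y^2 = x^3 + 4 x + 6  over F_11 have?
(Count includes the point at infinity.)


For each x in F_11, count y with y^2 = x^3 + 4 x + 6 mod 11:
  x = 1: RHS = 0, y in [0]  -> 1 point(s)
  x = 2: RHS = 0, y in [0]  -> 1 point(s)
  x = 3: RHS = 1, y in [1, 10]  -> 2 point(s)
  x = 4: RHS = 9, y in [3, 8]  -> 2 point(s)
  x = 6: RHS = 4, y in [2, 9]  -> 2 point(s)
  x = 7: RHS = 3, y in [5, 6]  -> 2 point(s)
  x = 8: RHS = 0, y in [0]  -> 1 point(s)
  x = 9: RHS = 1, y in [1, 10]  -> 2 point(s)
  x = 10: RHS = 1, y in [1, 10]  -> 2 point(s)
Affine points: 15. Add the point at infinity: total = 16.

#E(F_11) = 16


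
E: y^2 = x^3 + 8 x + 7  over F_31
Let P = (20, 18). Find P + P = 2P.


Doubling: s = (3 x1^2 + a) / (2 y1)
s = (3*20^2 + 8) / (2*18) mod 31 = 6
x3 = s^2 - 2 x1 mod 31 = 6^2 - 2*20 = 27
y3 = s (x1 - x3) - y1 mod 31 = 6 * (20 - 27) - 18 = 2

2P = (27, 2)


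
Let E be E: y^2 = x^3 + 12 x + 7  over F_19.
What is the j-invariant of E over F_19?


Delta = -16(4 a^3 + 27 b^2) mod 19 = 5
-1728 * (4 a)^3 = -1728 * (4*12)^3 mod 19 = 12
j = 12 * 5^(-1) mod 19 = 10

j = 10 (mod 19)


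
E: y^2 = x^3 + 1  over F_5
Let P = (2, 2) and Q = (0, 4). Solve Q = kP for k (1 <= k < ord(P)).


Enumerate multiples of P until we hit Q = (0, 4):
  1P = (2, 2)
  2P = (0, 4)
Match found at i = 2.

k = 2


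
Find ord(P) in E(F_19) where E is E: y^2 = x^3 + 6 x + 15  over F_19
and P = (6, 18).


Compute successive multiples of P until we hit O:
  1P = (6, 18)
  2P = (7, 1)
  3P = (10, 12)
  4P = (10, 7)
  5P = (7, 18)
  6P = (6, 1)
  7P = O

ord(P) = 7


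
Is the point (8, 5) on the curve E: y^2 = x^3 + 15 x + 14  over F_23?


Check whether y^2 = x^3 + 15 x + 14 (mod 23) for (x, y) = (8, 5).
LHS: y^2 = 5^2 mod 23 = 2
RHS: x^3 + 15 x + 14 = 8^3 + 15*8 + 14 mod 23 = 2
LHS = RHS

Yes, on the curve


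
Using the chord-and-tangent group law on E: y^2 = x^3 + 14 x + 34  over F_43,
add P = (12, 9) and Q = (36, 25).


P != Q, so use the chord formula.
s = (y2 - y1) / (x2 - x1) = (16) / (24) mod 43 = 15
x3 = s^2 - x1 - x2 mod 43 = 15^2 - 12 - 36 = 5
y3 = s (x1 - x3) - y1 mod 43 = 15 * (12 - 5) - 9 = 10

P + Q = (5, 10)


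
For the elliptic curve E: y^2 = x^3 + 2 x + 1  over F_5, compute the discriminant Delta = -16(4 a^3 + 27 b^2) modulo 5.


4 a^3 + 27 b^2 = 4*2^3 + 27*1^2 = 32 + 27 = 59
Delta = -16 * (59) = -944
Delta mod 5 = 1

Delta = 1 (mod 5)


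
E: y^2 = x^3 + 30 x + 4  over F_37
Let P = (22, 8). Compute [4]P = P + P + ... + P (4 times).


k = 4 = 100_2 (binary, LSB first: 001)
Double-and-add from P = (22, 8):
  bit 0 = 0: acc unchanged = O
  bit 1 = 0: acc unchanged = O
  bit 2 = 1: acc = O + (18, 7) = (18, 7)

4P = (18, 7)


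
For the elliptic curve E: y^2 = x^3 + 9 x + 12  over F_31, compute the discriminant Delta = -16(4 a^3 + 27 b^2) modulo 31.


4 a^3 + 27 b^2 = 4*9^3 + 27*12^2 = 2916 + 3888 = 6804
Delta = -16 * (6804) = -108864
Delta mod 31 = 8

Delta = 8 (mod 31)


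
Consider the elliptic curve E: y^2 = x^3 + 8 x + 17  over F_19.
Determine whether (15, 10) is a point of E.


Check whether y^2 = x^3 + 8 x + 17 (mod 19) for (x, y) = (15, 10).
LHS: y^2 = 10^2 mod 19 = 5
RHS: x^3 + 8 x + 17 = 15^3 + 8*15 + 17 mod 19 = 16
LHS != RHS

No, not on the curve


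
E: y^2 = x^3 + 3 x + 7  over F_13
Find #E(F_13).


For each x in F_13, count y with y^2 = x^3 + 3 x + 7 mod 13:
  x = 3: RHS = 4, y in [2, 11]  -> 2 point(s)
  x = 5: RHS = 4, y in [2, 11]  -> 2 point(s)
  x = 8: RHS = 10, y in [6, 7]  -> 2 point(s)
  x = 9: RHS = 9, y in [3, 10]  -> 2 point(s)
  x = 10: RHS = 10, y in [6, 7]  -> 2 point(s)
  x = 12: RHS = 3, y in [4, 9]  -> 2 point(s)
Affine points: 12. Add the point at infinity: total = 13.

#E(F_13) = 13


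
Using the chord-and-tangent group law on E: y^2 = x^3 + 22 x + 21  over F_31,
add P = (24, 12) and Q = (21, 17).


P != Q, so use the chord formula.
s = (y2 - y1) / (x2 - x1) = (5) / (28) mod 31 = 19
x3 = s^2 - x1 - x2 mod 31 = 19^2 - 24 - 21 = 6
y3 = s (x1 - x3) - y1 mod 31 = 19 * (24 - 6) - 12 = 20

P + Q = (6, 20)


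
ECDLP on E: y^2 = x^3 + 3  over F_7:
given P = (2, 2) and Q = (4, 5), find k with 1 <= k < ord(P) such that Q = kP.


Enumerate multiples of P until we hit Q = (4, 5):
  1P = (2, 2)
  2P = (5, 3)
  3P = (4, 2)
  4P = (1, 5)
  5P = (6, 3)
  6P = (3, 3)
  7P = (3, 4)
  8P = (6, 4)
  9P = (1, 2)
  10P = (4, 5)
Match found at i = 10.

k = 10


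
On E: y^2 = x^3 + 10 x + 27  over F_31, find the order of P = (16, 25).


Compute successive multiples of P until we hit O:
  1P = (16, 25)
  2P = (1, 10)
  3P = (15, 7)
  4P = (14, 11)
  5P = (19, 16)
  6P = (5, 4)
  7P = (18, 5)
  8P = (4, 10)
  ... (continuing to 29P)
  29P = O

ord(P) = 29


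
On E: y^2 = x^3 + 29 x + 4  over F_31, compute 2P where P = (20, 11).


Doubling: s = (3 x1^2 + a) / (2 y1)
s = (3*20^2 + 29) / (2*11) mod 31 = 15
x3 = s^2 - 2 x1 mod 31 = 15^2 - 2*20 = 30
y3 = s (x1 - x3) - y1 mod 31 = 15 * (20 - 30) - 11 = 25

2P = (30, 25)


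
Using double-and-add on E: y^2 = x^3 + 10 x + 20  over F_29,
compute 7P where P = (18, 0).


k = 7 = 111_2 (binary, LSB first: 111)
Double-and-add from P = (18, 0):
  bit 0 = 1: acc = O + (18, 0) = (18, 0)
  bit 1 = 1: acc = (18, 0) + O = (18, 0)
  bit 2 = 1: acc = (18, 0) + O = (18, 0)

7P = (18, 0)


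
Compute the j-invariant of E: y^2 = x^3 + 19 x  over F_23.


Delta = -16(4 a^3 + 27 b^2) mod 23 = 2
-1728 * (4 a)^3 = -1728 * (4*19)^3 mod 23 = 6
j = 6 * 2^(-1) mod 23 = 3

j = 3 (mod 23)


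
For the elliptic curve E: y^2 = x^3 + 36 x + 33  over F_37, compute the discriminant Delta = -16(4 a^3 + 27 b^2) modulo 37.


4 a^3 + 27 b^2 = 4*36^3 + 27*33^2 = 186624 + 29403 = 216027
Delta = -16 * (216027) = -3456432
Delta mod 37 = 34

Delta = 34 (mod 37)


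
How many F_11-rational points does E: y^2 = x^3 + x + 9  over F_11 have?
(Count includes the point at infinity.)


For each x in F_11, count y with y^2 = x^3 + 1 x + 9 mod 11:
  x = 0: RHS = 9, y in [3, 8]  -> 2 point(s)
  x = 1: RHS = 0, y in [0]  -> 1 point(s)
  x = 4: RHS = 0, y in [0]  -> 1 point(s)
  x = 6: RHS = 0, y in [0]  -> 1 point(s)
  x = 8: RHS = 1, y in [1, 10]  -> 2 point(s)
Affine points: 7. Add the point at infinity: total = 8.

#E(F_11) = 8


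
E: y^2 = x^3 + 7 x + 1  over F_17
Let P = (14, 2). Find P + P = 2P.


Doubling: s = (3 x1^2 + a) / (2 y1)
s = (3*14^2 + 7) / (2*2) mod 17 = 0
x3 = s^2 - 2 x1 mod 17 = 0^2 - 2*14 = 6
y3 = s (x1 - x3) - y1 mod 17 = 0 * (14 - 6) - 2 = 15

2P = (6, 15)


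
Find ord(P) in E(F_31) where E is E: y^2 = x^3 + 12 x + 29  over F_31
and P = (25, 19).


Compute successive multiples of P until we hit O:
  1P = (25, 19)
  2P = (6, 10)
  3P = (18, 30)
  4P = (24, 6)
  5P = (27, 17)
  6P = (11, 29)
  7P = (5, 11)
  8P = (21, 26)
  ... (continuing to 17P)
  17P = O

ord(P) = 17


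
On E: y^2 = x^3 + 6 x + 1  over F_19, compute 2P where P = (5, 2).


k = 2 = 10_2 (binary, LSB first: 01)
Double-and-add from P = (5, 2):
  bit 0 = 0: acc unchanged = O
  bit 1 = 1: acc = O + (7, 5) = (7, 5)

2P = (7, 5)


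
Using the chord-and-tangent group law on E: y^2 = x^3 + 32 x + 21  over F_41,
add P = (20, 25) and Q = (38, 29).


P != Q, so use the chord formula.
s = (y2 - y1) / (x2 - x1) = (4) / (18) mod 41 = 23
x3 = s^2 - x1 - x2 mod 41 = 23^2 - 20 - 38 = 20
y3 = s (x1 - x3) - y1 mod 41 = 23 * (20 - 20) - 25 = 16

P + Q = (20, 16)


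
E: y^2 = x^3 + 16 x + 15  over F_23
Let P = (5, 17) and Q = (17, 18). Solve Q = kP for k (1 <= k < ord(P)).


Enumerate multiples of P until we hit Q = (17, 18):
  1P = (5, 17)
  2P = (17, 5)
  3P = (2, 3)
  4P = (2, 20)
  5P = (17, 18)
Match found at i = 5.

k = 5


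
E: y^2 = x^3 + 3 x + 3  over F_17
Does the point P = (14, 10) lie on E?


Check whether y^2 = x^3 + 3 x + 3 (mod 17) for (x, y) = (14, 10).
LHS: y^2 = 10^2 mod 17 = 15
RHS: x^3 + 3 x + 3 = 14^3 + 3*14 + 3 mod 17 = 1
LHS != RHS

No, not on the curve


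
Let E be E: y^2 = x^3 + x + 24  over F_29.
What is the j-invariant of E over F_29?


Delta = -16(4 a^3 + 27 b^2) mod 29 = 11
-1728 * (4 a)^3 = -1728 * (4*1)^3 mod 29 = 14
j = 14 * 11^(-1) mod 29 = 25

j = 25 (mod 29)


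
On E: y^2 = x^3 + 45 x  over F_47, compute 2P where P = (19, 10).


Doubling: s = (3 x1^2 + a) / (2 y1)
s = (3*19^2 + 45) / (2*10) mod 47 = 0
x3 = s^2 - 2 x1 mod 47 = 0^2 - 2*19 = 9
y3 = s (x1 - x3) - y1 mod 47 = 0 * (19 - 9) - 10 = 37

2P = (9, 37)


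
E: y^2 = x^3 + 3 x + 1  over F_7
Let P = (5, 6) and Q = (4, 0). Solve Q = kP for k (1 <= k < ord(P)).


Enumerate multiples of P until we hit Q = (4, 0):
  1P = (5, 6)
  2P = (6, 5)
  3P = (4, 0)
Match found at i = 3.

k = 3


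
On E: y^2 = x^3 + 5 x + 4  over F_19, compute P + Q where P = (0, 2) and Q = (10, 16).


P != Q, so use the chord formula.
s = (y2 - y1) / (x2 - x1) = (14) / (10) mod 19 = 9
x3 = s^2 - x1 - x2 mod 19 = 9^2 - 0 - 10 = 14
y3 = s (x1 - x3) - y1 mod 19 = 9 * (0 - 14) - 2 = 5

P + Q = (14, 5)


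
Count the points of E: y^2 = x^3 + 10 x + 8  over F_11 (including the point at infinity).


For each x in F_11, count y with y^2 = x^3 + 10 x + 8 mod 11:
  x = 2: RHS = 3, y in [5, 6]  -> 2 point(s)
  x = 6: RHS = 9, y in [3, 8]  -> 2 point(s)
  x = 7: RHS = 3, y in [5, 6]  -> 2 point(s)
Affine points: 6. Add the point at infinity: total = 7.

#E(F_11) = 7


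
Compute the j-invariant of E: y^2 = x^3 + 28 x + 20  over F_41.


Delta = -16(4 a^3 + 27 b^2) mod 41 = 34
-1728 * (4 a)^3 = -1728 * (4*28)^3 mod 41 = 32
j = 32 * 34^(-1) mod 41 = 13

j = 13 (mod 41)


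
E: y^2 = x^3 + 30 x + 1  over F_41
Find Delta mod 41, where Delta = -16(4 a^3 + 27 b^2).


4 a^3 + 27 b^2 = 4*30^3 + 27*1^2 = 108000 + 27 = 108027
Delta = -16 * (108027) = -1728432
Delta mod 41 = 5

Delta = 5 (mod 41)


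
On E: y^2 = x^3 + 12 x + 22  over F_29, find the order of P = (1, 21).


Compute successive multiples of P until we hit O:
  1P = (1, 21)
  2P = (11, 21)
  3P = (17, 8)
  4P = (12, 26)
  5P = (21, 20)
  6P = (2, 24)
  7P = (6, 22)
  8P = (0, 14)
  ... (continuing to 31P)
  31P = O

ord(P) = 31


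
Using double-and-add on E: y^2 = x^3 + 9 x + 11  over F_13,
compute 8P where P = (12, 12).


k = 8 = 1000_2 (binary, LSB first: 0001)
Double-and-add from P = (12, 12):
  bit 0 = 0: acc unchanged = O
  bit 1 = 0: acc unchanged = O
  bit 2 = 0: acc unchanged = O
  bit 3 = 1: acc = O + (12, 1) = (12, 1)

8P = (12, 1)


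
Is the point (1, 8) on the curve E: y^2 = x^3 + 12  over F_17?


Check whether y^2 = x^3 + 0 x + 12 (mod 17) for (x, y) = (1, 8).
LHS: y^2 = 8^2 mod 17 = 13
RHS: x^3 + 0 x + 12 = 1^3 + 0*1 + 12 mod 17 = 13
LHS = RHS

Yes, on the curve


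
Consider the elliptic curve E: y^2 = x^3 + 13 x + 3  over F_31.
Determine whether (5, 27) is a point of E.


Check whether y^2 = x^3 + 13 x + 3 (mod 31) for (x, y) = (5, 27).
LHS: y^2 = 27^2 mod 31 = 16
RHS: x^3 + 13 x + 3 = 5^3 + 13*5 + 3 mod 31 = 7
LHS != RHS

No, not on the curve


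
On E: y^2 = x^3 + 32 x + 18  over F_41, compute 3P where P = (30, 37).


k = 3 = 11_2 (binary, LSB first: 11)
Double-and-add from P = (30, 37):
  bit 0 = 1: acc = O + (30, 37) = (30, 37)
  bit 1 = 1: acc = (30, 37) + (30, 4) = O

3P = O


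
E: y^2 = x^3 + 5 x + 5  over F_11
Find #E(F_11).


For each x in F_11, count y with y^2 = x^3 + 5 x + 5 mod 11:
  x = 0: RHS = 5, y in [4, 7]  -> 2 point(s)
  x = 1: RHS = 0, y in [0]  -> 1 point(s)
  x = 2: RHS = 1, y in [1, 10]  -> 2 point(s)
  x = 3: RHS = 3, y in [5, 6]  -> 2 point(s)
  x = 4: RHS = 1, y in [1, 10]  -> 2 point(s)
  x = 5: RHS = 1, y in [1, 10]  -> 2 point(s)
  x = 6: RHS = 9, y in [3, 8]  -> 2 point(s)
  x = 7: RHS = 9, y in [3, 8]  -> 2 point(s)
  x = 9: RHS = 9, y in [3, 8]  -> 2 point(s)
Affine points: 17. Add the point at infinity: total = 18.

#E(F_11) = 18


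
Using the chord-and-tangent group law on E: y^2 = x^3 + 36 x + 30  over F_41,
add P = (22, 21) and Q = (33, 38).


P != Q, so use the chord formula.
s = (y2 - y1) / (x2 - x1) = (17) / (11) mod 41 = 9
x3 = s^2 - x1 - x2 mod 41 = 9^2 - 22 - 33 = 26
y3 = s (x1 - x3) - y1 mod 41 = 9 * (22 - 26) - 21 = 25

P + Q = (26, 25)


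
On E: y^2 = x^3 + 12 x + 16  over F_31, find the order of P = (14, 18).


Compute successive multiples of P until we hit O:
  1P = (14, 18)
  2P = (19, 2)
  3P = (7, 3)
  4P = (7, 28)
  5P = (19, 29)
  6P = (14, 13)
  7P = O

ord(P) = 7


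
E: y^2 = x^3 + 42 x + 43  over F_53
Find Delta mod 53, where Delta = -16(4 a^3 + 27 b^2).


4 a^3 + 27 b^2 = 4*42^3 + 27*43^2 = 296352 + 49923 = 346275
Delta = -16 * (346275) = -5540400
Delta mod 53 = 8

Delta = 8 (mod 53)


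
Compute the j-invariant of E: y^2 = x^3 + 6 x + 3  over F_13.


Delta = -16(4 a^3 + 27 b^2) mod 13 = 7
-1728 * (4 a)^3 = -1728 * (4*6)^3 mod 13 = 5
j = 5 * 7^(-1) mod 13 = 10

j = 10 (mod 13)


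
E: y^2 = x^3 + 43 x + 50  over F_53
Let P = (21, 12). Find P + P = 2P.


Doubling: s = (3 x1^2 + a) / (2 y1)
s = (3*21^2 + 43) / (2*12) mod 53 = 26
x3 = s^2 - 2 x1 mod 53 = 26^2 - 2*21 = 51
y3 = s (x1 - x3) - y1 mod 53 = 26 * (21 - 51) - 12 = 3

2P = (51, 3)


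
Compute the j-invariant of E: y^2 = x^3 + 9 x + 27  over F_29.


Delta = -16(4 a^3 + 27 b^2) mod 29 = 17
-1728 * (4 a)^3 = -1728 * (4*9)^3 mod 29 = 27
j = 27 * 17^(-1) mod 29 = 5

j = 5 (mod 29)


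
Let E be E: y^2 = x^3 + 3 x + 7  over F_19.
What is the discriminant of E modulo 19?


4 a^3 + 27 b^2 = 4*3^3 + 27*7^2 = 108 + 1323 = 1431
Delta = -16 * (1431) = -22896
Delta mod 19 = 18

Delta = 18 (mod 19)


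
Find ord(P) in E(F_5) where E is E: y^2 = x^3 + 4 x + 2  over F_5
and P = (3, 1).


Compute successive multiples of P until we hit O:
  1P = (3, 1)
  2P = (3, 4)
  3P = O

ord(P) = 3


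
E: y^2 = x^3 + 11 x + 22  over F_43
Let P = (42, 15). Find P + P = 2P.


Doubling: s = (3 x1^2 + a) / (2 y1)
s = (3*42^2 + 11) / (2*15) mod 43 = 32
x3 = s^2 - 2 x1 mod 43 = 32^2 - 2*42 = 37
y3 = s (x1 - x3) - y1 mod 43 = 32 * (42 - 37) - 15 = 16

2P = (37, 16)


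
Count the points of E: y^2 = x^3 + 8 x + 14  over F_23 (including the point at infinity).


For each x in F_23, count y with y^2 = x^3 + 8 x + 14 mod 23:
  x = 1: RHS = 0, y in [0]  -> 1 point(s)
  x = 4: RHS = 18, y in [8, 15]  -> 2 point(s)
  x = 5: RHS = 18, y in [8, 15]  -> 2 point(s)
  x = 6: RHS = 2, y in [5, 18]  -> 2 point(s)
  x = 10: RHS = 13, y in [6, 17]  -> 2 point(s)
  x = 14: RHS = 18, y in [8, 15]  -> 2 point(s)
  x = 15: RHS = 13, y in [6, 17]  -> 2 point(s)
  x = 16: RHS = 6, y in [11, 12]  -> 2 point(s)
  x = 17: RHS = 3, y in [7, 16]  -> 2 point(s)
  x = 20: RHS = 9, y in [3, 20]  -> 2 point(s)
  x = 21: RHS = 13, y in [6, 17]  -> 2 point(s)
Affine points: 21. Add the point at infinity: total = 22.

#E(F_23) = 22


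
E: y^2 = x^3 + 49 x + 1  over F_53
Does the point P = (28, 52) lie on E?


Check whether y^2 = x^3 + 49 x + 1 (mod 53) for (x, y) = (28, 52).
LHS: y^2 = 52^2 mod 53 = 1
RHS: x^3 + 49 x + 1 = 28^3 + 49*28 + 1 mod 53 = 5
LHS != RHS

No, not on the curve


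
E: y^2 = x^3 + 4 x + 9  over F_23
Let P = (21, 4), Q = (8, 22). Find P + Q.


P != Q, so use the chord formula.
s = (y2 - y1) / (x2 - x1) = (18) / (10) mod 23 = 11
x3 = s^2 - x1 - x2 mod 23 = 11^2 - 21 - 8 = 0
y3 = s (x1 - x3) - y1 mod 23 = 11 * (21 - 0) - 4 = 20

P + Q = (0, 20)


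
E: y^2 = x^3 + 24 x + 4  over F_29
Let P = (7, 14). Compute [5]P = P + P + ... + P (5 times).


k = 5 = 101_2 (binary, LSB first: 101)
Double-and-add from P = (7, 14):
  bit 0 = 1: acc = O + (7, 14) = (7, 14)
  bit 1 = 0: acc unchanged = (7, 14)
  bit 2 = 1: acc = (7, 14) + (6, 4) = (0, 27)

5P = (0, 27)


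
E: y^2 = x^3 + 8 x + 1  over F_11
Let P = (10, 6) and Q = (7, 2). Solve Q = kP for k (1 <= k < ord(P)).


Enumerate multiples of P until we hit Q = (7, 2):
  1P = (10, 6)
  2P = (2, 5)
  3P = (4, 3)
  4P = (0, 10)
  5P = (6, 10)
  6P = (7, 2)
Match found at i = 6.

k = 6


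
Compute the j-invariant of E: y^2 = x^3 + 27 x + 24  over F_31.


Delta = -16(4 a^3 + 27 b^2) mod 31 = 9
-1728 * (4 a)^3 = -1728 * (4*27)^3 mod 31 = 30
j = 30 * 9^(-1) mod 31 = 24

j = 24 (mod 31)


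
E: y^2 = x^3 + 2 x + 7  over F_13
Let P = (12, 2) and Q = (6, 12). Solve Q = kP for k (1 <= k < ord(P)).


Enumerate multiples of P until we hit Q = (6, 12):
  1P = (12, 2)
  2P = (6, 12)
Match found at i = 2.

k = 2


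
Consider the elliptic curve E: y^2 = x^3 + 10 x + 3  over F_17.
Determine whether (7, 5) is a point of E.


Check whether y^2 = x^3 + 10 x + 3 (mod 17) for (x, y) = (7, 5).
LHS: y^2 = 5^2 mod 17 = 8
RHS: x^3 + 10 x + 3 = 7^3 + 10*7 + 3 mod 17 = 8
LHS = RHS

Yes, on the curve


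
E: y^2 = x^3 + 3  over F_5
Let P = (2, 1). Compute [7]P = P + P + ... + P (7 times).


k = 7 = 111_2 (binary, LSB first: 111)
Double-and-add from P = (2, 1):
  bit 0 = 1: acc = O + (2, 1) = (2, 1)
  bit 1 = 1: acc = (2, 1) + (2, 4) = O
  bit 2 = 1: acc = O + (2, 1) = (2, 1)

7P = (2, 1)


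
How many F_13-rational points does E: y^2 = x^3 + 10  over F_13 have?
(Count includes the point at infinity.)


For each x in F_13, count y with y^2 = x^3 + 0 x + 10 mod 13:
  x = 0: RHS = 10, y in [6, 7]  -> 2 point(s)
  x = 4: RHS = 9, y in [3, 10]  -> 2 point(s)
  x = 10: RHS = 9, y in [3, 10]  -> 2 point(s)
  x = 12: RHS = 9, y in [3, 10]  -> 2 point(s)
Affine points: 8. Add the point at infinity: total = 9.

#E(F_13) = 9


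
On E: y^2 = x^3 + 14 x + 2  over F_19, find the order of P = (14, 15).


Compute successive multiples of P until we hit O:
  1P = (14, 15)
  2P = (7, 14)
  3P = (5, 8)
  4P = (6, 6)
  5P = (16, 16)
  6P = (13, 14)
  7P = (12, 6)
  8P = (18, 5)
  ... (continuing to 24P)
  24P = O

ord(P) = 24


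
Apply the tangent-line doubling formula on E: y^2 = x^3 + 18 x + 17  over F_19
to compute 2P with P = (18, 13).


Doubling: s = (3 x1^2 + a) / (2 y1)
s = (3*18^2 + 18) / (2*13) mod 19 = 3
x3 = s^2 - 2 x1 mod 19 = 3^2 - 2*18 = 11
y3 = s (x1 - x3) - y1 mod 19 = 3 * (18 - 11) - 13 = 8

2P = (11, 8)


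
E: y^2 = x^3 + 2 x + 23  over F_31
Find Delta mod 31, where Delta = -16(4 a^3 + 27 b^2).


4 a^3 + 27 b^2 = 4*2^3 + 27*23^2 = 32 + 14283 = 14315
Delta = -16 * (14315) = -229040
Delta mod 31 = 19

Delta = 19 (mod 31)


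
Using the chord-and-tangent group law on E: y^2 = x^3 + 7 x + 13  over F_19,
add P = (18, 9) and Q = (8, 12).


P != Q, so use the chord formula.
s = (y2 - y1) / (x2 - x1) = (3) / (9) mod 19 = 13
x3 = s^2 - x1 - x2 mod 19 = 13^2 - 18 - 8 = 10
y3 = s (x1 - x3) - y1 mod 19 = 13 * (18 - 10) - 9 = 0

P + Q = (10, 0)
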